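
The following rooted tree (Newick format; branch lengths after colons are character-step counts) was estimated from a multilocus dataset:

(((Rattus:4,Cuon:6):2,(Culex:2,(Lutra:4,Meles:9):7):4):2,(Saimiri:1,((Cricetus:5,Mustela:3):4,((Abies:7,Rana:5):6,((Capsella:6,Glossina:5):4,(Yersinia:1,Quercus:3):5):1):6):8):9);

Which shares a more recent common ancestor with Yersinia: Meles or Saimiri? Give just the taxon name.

Saimiri

The MRCA of Yersinia and Saimiri subtends (Saimiri,((Cricetus,Mustela),((Abies,Rana),((Capsella,Glossina),(Yersinia,Quercus))))) (9 taxa).
The MRCA of Yersinia and Meles is the root, subtending the entire tree (14 taxa).
The first is nested inside the second, so Yersinia shares a more recent common ancestor with Saimiri.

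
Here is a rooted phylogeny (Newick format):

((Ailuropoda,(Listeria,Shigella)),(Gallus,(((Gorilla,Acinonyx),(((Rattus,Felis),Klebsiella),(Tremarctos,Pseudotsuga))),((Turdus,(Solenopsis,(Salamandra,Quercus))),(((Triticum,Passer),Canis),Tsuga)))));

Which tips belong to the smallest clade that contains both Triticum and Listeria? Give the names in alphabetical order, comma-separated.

Tracing Triticum: it sits inside (Triticum,Passer).
Tracing Listeria: it sits inside (Listeria,Shigella).
The smallest clade enclosing both is the whole tree (their MRCA is the root), so the answer is all 19 tips in alphabetical order.

Acinonyx, Ailuropoda, Canis, Felis, Gallus, Gorilla, Klebsiella, Listeria, Passer, Pseudotsuga, Quercus, Rattus, Salamandra, Shigella, Solenopsis, Tremarctos, Triticum, Tsuga, Turdus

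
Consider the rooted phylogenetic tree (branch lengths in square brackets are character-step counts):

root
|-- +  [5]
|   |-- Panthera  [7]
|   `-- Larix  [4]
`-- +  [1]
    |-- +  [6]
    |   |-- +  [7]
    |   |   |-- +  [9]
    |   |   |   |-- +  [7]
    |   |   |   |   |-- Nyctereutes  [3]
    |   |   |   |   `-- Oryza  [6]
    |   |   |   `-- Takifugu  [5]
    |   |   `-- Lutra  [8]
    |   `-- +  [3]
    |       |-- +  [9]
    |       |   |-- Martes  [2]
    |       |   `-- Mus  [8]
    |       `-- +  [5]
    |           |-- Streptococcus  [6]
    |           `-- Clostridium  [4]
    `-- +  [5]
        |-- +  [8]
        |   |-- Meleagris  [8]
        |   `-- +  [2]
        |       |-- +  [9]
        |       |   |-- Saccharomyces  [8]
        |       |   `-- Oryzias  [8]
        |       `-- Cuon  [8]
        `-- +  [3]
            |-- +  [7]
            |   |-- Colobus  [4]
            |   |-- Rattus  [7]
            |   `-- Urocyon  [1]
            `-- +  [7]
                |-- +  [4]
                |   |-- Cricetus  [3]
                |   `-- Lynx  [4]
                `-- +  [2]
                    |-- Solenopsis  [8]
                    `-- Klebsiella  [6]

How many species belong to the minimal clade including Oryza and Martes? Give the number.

8

The MRCA of Oryza and Martes is the node subtending ((((Nyctereutes,Oryza),Takifugu),Lutra),((Martes,Mus),(Streptococcus,Clostridium))).
That clade contains 8 terminal taxa: Clostridium, Lutra, Martes, Mus, Nyctereutes, Oryza, Streptococcus, Takifugu.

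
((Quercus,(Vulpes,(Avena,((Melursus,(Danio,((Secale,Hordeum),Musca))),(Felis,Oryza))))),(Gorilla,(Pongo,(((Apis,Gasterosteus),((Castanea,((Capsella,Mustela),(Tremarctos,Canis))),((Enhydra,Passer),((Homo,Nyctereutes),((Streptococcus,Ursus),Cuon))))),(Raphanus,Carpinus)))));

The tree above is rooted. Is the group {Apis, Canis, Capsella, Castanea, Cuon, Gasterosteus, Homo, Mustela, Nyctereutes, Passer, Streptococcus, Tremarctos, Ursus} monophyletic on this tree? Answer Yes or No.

The MRCA of the listed taxa subtends ((Apis,Gasterosteus),((Castanea,((Capsella,Mustela),(Tremarctos,Canis))),((Enhydra,Passer),((Homo,Nyctereutes),((Streptococcus,Ursus),Cuon))))).
That clade also contains Enhydra, which is not in the proposed group, so the group is not monophyletic.

No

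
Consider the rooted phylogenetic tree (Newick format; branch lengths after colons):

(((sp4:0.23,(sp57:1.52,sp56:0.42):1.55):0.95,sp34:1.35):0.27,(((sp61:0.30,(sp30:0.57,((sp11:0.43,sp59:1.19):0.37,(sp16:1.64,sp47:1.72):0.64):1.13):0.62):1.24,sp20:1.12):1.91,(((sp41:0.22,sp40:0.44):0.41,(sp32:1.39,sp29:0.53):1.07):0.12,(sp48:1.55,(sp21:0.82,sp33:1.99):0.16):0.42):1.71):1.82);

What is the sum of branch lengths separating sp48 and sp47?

The path runs sp48 → … → MRCA → … → sp47; the MRCA is the node subtending (((sp61,(sp30,((sp11,sp59),(sp16,sp47)))),sp20),(((sp41,sp40),(sp32,sp29)),(sp48,(sp21,sp33)))).
Branch lengths along that path: 1.55 + 0.42 + 1.71 + 1.91 + 1.24 + 0.62 + 1.13 + 0.64 + 1.72 = 10.94.

10.94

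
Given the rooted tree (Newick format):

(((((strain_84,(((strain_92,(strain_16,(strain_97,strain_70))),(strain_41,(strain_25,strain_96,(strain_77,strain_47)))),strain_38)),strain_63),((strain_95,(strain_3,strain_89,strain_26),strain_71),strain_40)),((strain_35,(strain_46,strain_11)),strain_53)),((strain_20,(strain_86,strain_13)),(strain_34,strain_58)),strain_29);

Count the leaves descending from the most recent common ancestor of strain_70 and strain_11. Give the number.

The MRCA of strain_70 and strain_11 is the node subtending ((((strain_84,(((strain_92,(strain_16,(strain_97,strain_70))),(strain_41,(strain_25,strain_96,(strain_77,strain_47)))),strain_38)),strain_63),((strain_95,(strain_3,strain_89,strain_26),strain_71),strain_40)),((strain_35,(strain_46,strain_11)),strain_53)).
That clade contains 22 terminal taxa: strain_11, strain_16, strain_25, strain_26, strain_3, strain_35, strain_38, strain_40, strain_41, strain_46, strain_47, strain_53, strain_63, strain_70, strain_71, strain_77, strain_84, strain_89, strain_92, strain_95, strain_96, strain_97.

22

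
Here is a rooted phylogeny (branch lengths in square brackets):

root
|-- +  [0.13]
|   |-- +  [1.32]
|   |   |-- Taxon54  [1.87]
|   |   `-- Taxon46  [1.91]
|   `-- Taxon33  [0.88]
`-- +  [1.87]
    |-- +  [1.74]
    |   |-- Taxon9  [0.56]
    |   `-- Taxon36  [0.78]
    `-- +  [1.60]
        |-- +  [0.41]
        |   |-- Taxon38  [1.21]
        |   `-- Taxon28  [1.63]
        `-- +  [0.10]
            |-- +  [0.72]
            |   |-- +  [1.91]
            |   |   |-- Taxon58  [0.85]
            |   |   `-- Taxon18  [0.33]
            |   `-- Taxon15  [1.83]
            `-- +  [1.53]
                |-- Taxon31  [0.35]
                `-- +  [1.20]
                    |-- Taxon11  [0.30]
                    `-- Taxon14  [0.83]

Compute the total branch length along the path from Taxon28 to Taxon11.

The path runs Taxon28 → … → MRCA → … → Taxon11; the MRCA is the node subtending ((Taxon38,Taxon28),(((Taxon58,Taxon18),Taxon15),(Taxon31,(Taxon11,Taxon14)))).
Branch lengths along that path: 1.63 + 0.41 + 0.10 + 1.53 + 1.20 + 0.30 = 5.17.

5.17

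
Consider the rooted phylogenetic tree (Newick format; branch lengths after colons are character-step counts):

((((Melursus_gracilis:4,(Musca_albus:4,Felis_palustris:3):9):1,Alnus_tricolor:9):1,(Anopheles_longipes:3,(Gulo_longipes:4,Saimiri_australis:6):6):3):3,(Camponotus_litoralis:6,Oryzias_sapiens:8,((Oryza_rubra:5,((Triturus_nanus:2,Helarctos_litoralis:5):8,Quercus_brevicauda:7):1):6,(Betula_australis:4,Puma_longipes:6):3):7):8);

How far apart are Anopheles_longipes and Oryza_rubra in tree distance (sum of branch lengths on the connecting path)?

The path runs Anopheles_longipes → … → MRCA → … → Oryza_rubra; the MRCA is the root of the tree.
Branch lengths along that path: 3 + 3 + 3 + 8 + 7 + 6 + 5 = 35.

35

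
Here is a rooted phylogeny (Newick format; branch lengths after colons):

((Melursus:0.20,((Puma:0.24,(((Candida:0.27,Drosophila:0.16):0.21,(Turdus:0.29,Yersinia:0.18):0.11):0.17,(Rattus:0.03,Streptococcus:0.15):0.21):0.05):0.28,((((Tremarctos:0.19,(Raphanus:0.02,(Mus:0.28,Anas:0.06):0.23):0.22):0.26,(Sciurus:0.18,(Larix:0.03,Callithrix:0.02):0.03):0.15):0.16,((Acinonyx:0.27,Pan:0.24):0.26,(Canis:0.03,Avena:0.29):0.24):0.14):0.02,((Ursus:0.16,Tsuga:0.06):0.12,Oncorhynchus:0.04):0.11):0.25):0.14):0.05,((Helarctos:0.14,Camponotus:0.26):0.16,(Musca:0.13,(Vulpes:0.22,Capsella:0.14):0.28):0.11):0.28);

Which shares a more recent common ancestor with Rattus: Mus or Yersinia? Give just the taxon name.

The MRCA of Rattus and Yersinia subtends (((Candida,Drosophila),(Turdus,Yersinia)),(Rattus,Streptococcus)) (6 taxa).
The MRCA of Rattus and Mus subtends ((Puma,(((Candida,Drosophila),(Turdus,Yersinia)),(Rattus,Streptococcus))),((((Tremarctos,(Raphanus,(Mus,Anas))),(Sciurus,(Larix,Callithrix))),((Acinonyx,Pan),(Canis,Avena))),((Ursus,Tsuga),Oncorhynchus))) (21 taxa).
The first is nested inside the second, so Rattus shares a more recent common ancestor with Yersinia.

Yersinia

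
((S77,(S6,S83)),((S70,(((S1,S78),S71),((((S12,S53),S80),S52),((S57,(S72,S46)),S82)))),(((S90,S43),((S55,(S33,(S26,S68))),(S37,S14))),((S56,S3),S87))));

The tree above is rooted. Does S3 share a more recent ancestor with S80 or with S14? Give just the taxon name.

S14

The MRCA of S3 and S14 subtends (((S90,S43),((S55,(S33,(S26,S68))),(S37,S14))),((S56,S3),S87)) (11 taxa).
The MRCA of S3 and S80 subtends ((S70,(((S1,S78),S71),((((S12,S53),S80),S52),((S57,(S72,S46)),S82)))),(((S90,S43),((S55,(S33,(S26,S68))),(S37,S14))),((S56,S3),S87))) (23 taxa).
The first is nested inside the second, so S3 shares a more recent common ancestor with S14.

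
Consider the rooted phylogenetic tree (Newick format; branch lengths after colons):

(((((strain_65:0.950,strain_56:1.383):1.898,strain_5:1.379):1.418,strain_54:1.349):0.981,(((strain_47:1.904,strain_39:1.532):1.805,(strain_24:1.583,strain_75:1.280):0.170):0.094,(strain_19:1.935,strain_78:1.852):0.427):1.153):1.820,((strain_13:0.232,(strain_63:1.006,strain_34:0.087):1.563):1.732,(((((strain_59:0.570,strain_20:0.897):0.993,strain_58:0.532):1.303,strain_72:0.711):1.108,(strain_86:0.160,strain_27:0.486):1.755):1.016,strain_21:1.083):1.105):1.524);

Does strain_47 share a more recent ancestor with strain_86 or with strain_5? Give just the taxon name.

strain_5

The MRCA of strain_47 and strain_5 subtends ((((strain_65,strain_56),strain_5),strain_54),(((strain_47,strain_39),(strain_24,strain_75)),(strain_19,strain_78))) (10 taxa).
The MRCA of strain_47 and strain_86 is the root, subtending the entire tree (20 taxa).
The first is nested inside the second, so strain_47 shares a more recent common ancestor with strain_5.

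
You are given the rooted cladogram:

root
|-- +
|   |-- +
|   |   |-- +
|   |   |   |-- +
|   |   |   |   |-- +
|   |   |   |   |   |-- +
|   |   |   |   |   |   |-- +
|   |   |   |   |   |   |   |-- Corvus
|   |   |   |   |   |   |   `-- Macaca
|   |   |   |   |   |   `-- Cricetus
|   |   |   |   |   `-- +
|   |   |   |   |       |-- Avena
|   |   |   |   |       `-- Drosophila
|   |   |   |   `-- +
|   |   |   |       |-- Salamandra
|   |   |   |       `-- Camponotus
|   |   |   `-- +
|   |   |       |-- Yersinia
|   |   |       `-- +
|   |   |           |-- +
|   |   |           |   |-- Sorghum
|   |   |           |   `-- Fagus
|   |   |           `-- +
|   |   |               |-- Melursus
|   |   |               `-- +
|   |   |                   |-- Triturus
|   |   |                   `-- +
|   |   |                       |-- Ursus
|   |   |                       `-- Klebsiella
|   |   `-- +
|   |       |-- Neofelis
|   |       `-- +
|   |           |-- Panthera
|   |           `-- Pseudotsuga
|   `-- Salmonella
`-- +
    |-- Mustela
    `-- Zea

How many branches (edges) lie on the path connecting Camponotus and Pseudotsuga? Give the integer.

The MRCA of Camponotus and Pseudotsuga is the node subtending ((((((Corvus,Macaca),Cricetus),(Avena,Drosophila)),(Salamandra,Camponotus)),(Yersinia,((Sorghum,Fagus),(Melursus,(Triturus,(Ursus,Klebsiella)))))),(Neofelis,(Panthera,Pseudotsuga))).
From Camponotus up to that node: 4 branches. From Pseudotsuga up to the same node: 3 branches. Total: 4 + 3 = 7.

7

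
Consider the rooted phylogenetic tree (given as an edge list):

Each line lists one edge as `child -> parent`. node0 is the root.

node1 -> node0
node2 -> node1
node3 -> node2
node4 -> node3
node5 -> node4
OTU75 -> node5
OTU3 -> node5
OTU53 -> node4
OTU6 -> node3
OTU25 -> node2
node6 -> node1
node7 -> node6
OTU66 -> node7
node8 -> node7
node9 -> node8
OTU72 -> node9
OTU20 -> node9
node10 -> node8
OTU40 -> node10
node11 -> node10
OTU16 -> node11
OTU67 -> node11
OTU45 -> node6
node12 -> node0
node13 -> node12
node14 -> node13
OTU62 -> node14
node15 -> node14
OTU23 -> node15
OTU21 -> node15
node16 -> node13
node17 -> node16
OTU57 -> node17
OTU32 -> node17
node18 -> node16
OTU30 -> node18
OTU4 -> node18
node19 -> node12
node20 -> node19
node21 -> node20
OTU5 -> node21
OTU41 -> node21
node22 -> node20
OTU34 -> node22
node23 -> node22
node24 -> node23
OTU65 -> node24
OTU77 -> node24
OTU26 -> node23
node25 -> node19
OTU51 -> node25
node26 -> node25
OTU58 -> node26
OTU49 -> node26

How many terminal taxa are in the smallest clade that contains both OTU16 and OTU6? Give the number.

The MRCA of OTU16 and OTU6 is the node subtending (((((OTU75,OTU3),OTU53),OTU6),OTU25),((OTU66,((OTU72,OTU20),(OTU40,(OTU16,OTU67)))),OTU45)).
That clade contains 12 terminal taxa: OTU16, OTU20, OTU25, OTU3, OTU40, OTU45, OTU53, OTU6, OTU66, OTU67, OTU72, OTU75.

12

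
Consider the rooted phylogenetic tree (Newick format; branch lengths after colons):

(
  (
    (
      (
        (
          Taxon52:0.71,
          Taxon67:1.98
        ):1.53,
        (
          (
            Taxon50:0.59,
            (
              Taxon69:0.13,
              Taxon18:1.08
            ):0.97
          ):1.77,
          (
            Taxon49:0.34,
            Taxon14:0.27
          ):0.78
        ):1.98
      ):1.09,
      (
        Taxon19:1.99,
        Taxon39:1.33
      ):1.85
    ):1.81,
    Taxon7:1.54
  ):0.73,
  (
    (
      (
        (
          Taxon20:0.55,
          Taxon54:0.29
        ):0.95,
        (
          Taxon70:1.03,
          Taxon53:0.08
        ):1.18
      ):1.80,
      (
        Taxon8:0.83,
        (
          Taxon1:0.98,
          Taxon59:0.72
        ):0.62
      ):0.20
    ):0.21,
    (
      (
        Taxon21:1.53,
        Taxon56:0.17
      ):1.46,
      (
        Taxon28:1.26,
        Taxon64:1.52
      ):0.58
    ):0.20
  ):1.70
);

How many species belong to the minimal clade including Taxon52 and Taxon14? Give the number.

The MRCA of Taxon52 and Taxon14 is the node subtending ((Taxon52,Taxon67),((Taxon50,(Taxon69,Taxon18)),(Taxon49,Taxon14))).
That clade contains 7 terminal taxa: Taxon14, Taxon18, Taxon49, Taxon50, Taxon52, Taxon67, Taxon69.

7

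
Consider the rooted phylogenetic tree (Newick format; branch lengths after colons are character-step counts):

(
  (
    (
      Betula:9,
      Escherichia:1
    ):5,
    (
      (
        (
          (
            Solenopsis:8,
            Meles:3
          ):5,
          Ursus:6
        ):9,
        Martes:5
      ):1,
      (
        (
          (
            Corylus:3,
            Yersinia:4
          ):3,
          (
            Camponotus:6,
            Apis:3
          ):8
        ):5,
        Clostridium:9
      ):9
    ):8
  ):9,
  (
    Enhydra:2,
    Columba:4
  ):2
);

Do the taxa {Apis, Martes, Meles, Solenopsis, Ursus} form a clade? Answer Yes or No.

The MRCA of the listed taxa subtends ((((Solenopsis,Meles),Ursus),Martes),(((Corylus,Yersinia),(Camponotus,Apis)),Clostridium)).
That clade also contains Camponotus, Clostridium, Corylus, Yersinia, which are not in the proposed group, so the group is not monophyletic.

No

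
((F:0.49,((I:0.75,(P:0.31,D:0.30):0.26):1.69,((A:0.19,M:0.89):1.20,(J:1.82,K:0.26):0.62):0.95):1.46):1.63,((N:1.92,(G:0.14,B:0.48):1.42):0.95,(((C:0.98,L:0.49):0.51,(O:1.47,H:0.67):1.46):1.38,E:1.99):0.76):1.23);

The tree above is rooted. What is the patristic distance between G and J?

10.22

The path runs G → … → MRCA → … → J; the MRCA is the root of the tree.
Branch lengths along that path: 0.14 + 1.42 + 0.95 + 1.23 + 1.63 + 1.46 + 0.95 + 0.62 + 1.82 = 10.22.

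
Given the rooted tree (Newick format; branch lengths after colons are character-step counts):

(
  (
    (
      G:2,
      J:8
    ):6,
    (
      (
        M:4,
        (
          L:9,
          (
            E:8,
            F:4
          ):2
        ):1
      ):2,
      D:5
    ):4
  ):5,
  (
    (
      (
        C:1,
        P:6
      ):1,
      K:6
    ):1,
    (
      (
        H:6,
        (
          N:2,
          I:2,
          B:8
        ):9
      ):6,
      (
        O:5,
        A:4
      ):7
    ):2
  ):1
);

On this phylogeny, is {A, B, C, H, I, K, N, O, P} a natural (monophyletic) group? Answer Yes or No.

The most recent common ancestor of these taxa subtends (((C,P),K),((H,(N,I,B)),(O,A))).
That clade has exactly 9 tips — every listed taxon and nothing else — so the group is monophyletic.

Yes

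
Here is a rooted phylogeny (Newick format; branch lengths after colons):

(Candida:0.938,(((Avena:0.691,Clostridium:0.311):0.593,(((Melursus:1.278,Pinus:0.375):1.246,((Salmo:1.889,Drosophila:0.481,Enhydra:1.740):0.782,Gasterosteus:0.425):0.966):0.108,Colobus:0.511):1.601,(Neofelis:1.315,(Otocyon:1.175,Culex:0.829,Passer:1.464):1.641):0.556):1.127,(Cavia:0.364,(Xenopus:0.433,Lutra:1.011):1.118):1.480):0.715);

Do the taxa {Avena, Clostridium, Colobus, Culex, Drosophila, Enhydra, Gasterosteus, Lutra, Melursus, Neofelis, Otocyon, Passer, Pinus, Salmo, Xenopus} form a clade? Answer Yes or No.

The MRCA of the listed taxa subtends (((Avena,Clostridium),(((Melursus,Pinus),((Salmo,Drosophila,Enhydra),Gasterosteus)),Colobus),(Neofelis,(Otocyon,Culex,Passer))),(Cavia,(Xenopus,Lutra))).
That clade also contains Cavia, which is not in the proposed group, so the group is not monophyletic.

No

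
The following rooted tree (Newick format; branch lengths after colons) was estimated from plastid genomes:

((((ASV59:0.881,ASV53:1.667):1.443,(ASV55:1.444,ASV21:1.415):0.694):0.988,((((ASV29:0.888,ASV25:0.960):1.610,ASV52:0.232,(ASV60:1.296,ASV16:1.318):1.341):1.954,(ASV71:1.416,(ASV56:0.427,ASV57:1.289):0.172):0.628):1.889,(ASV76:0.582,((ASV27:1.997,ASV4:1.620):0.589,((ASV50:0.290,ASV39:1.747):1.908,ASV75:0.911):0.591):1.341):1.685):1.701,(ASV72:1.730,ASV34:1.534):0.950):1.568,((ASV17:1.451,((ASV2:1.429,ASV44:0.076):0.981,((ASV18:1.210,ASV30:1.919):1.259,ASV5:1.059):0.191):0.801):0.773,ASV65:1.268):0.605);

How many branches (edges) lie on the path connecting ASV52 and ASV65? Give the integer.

7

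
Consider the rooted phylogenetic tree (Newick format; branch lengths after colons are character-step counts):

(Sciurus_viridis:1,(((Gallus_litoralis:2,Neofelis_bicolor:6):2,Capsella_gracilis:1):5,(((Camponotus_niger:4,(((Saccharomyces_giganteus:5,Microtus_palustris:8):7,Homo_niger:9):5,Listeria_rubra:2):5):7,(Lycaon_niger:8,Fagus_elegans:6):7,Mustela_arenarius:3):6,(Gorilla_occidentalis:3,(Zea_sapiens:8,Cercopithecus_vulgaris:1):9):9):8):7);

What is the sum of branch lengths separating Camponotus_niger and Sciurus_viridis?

The path runs Camponotus_niger → … → MRCA → … → Sciurus_viridis; the MRCA is the root of the tree.
Branch lengths along that path: 4 + 7 + 6 + 8 + 7 + 1 = 33.

33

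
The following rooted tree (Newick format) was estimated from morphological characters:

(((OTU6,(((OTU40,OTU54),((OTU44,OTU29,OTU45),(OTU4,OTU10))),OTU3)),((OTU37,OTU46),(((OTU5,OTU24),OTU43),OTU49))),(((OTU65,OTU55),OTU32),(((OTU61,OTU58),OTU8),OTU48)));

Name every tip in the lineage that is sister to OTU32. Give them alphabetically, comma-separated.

OTU32 attaches to the tree at the node subtending ((OTU65,OTU55),OTU32).
The other lineage descending from that same node — the sister group — is (OTU65,OTU55); its 2 tips in alphabetical order are the answer.

OTU55, OTU65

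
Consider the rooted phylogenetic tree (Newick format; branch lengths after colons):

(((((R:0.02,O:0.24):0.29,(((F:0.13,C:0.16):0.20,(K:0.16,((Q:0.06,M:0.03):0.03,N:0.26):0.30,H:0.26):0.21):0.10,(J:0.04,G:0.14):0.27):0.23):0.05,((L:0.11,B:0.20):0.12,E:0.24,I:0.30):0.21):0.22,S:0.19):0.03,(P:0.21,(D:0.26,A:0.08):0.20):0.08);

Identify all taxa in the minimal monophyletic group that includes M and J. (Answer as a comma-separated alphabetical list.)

Tracing M: it sits inside (Q,M).
Tracing J: it sits inside (J,G).
The smallest clade enclosing both is (((F,C),(K,((Q,M),N),H)),(J,G)); the answer is its 9 terminal taxa in alphabetical order.

C, F, G, H, J, K, M, N, Q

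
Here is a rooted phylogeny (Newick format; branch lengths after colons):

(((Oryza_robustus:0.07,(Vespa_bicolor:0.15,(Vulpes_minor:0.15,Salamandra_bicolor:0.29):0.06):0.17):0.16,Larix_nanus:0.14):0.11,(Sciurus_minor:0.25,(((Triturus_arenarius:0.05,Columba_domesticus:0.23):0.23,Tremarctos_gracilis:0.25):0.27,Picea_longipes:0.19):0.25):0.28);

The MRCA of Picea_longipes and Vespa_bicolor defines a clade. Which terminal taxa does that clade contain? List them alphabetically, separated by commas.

Columba_domesticus, Larix_nanus, Oryza_robustus, Picea_longipes, Salamandra_bicolor, Sciurus_minor, Tremarctos_gracilis, Triturus_arenarius, Vespa_bicolor, Vulpes_minor

Tracing Picea_longipes: it sits inside (((Triturus_arenarius,Columba_domesticus),Tremarctos_gracilis),Picea_longipes).
Tracing Vespa_bicolor: it sits inside (Vespa_bicolor,(Vulpes_minor,Salamandra_bicolor)).
The smallest clade enclosing both is the whole tree (their MRCA is the root), so the answer is all 10 tips in alphabetical order.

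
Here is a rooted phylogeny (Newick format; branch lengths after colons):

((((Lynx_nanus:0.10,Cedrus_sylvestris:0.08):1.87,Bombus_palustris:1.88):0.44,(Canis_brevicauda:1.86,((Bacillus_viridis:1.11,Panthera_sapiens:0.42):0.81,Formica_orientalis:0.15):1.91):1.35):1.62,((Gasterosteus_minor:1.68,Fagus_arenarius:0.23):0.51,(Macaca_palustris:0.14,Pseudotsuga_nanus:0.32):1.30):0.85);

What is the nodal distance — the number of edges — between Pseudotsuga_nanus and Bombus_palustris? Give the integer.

The MRCA of Pseudotsuga_nanus and Bombus_palustris is the root of the tree.
From Pseudotsuga_nanus up to that node: 3 branches. From Bombus_palustris up to the same node: 3 branches. Total: 3 + 3 = 6.

6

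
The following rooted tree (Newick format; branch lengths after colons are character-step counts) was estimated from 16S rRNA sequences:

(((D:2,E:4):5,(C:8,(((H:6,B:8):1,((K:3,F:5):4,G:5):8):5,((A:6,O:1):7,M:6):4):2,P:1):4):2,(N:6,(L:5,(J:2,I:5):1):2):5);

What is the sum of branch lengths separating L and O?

32

The path runs L → … → MRCA → … → O; the MRCA is the root of the tree.
Branch lengths along that path: 5 + 2 + 5 + 2 + 4 + 2 + 4 + 7 + 1 = 32.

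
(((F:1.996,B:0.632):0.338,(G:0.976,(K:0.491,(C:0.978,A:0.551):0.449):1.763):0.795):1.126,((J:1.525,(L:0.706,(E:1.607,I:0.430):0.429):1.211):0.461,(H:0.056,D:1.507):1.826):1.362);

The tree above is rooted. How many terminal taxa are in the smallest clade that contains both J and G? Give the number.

The MRCA of J and G is the root, so the clade is the entire tree.
That clade contains 12 terminal taxa: A, B, C, D, E, F, G, H, I, J, K, L.

12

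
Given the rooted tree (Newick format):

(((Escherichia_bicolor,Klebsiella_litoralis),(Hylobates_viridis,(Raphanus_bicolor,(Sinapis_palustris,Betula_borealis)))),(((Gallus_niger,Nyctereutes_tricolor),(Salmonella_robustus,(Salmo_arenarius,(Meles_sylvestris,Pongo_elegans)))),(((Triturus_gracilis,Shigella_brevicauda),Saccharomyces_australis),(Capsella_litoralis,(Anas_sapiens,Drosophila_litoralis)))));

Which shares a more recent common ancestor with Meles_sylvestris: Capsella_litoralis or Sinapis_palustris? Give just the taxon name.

Capsella_litoralis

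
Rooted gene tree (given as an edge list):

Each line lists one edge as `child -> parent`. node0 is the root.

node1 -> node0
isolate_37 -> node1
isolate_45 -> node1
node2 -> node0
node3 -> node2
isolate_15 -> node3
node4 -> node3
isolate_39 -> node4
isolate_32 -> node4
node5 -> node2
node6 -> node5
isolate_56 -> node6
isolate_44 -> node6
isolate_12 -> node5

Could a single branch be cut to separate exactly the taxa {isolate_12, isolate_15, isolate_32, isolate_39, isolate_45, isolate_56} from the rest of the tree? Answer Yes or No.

The MRCA of the listed taxa is the root, so the smallest clade containing them is the whole tree.
That clade also contains isolate_37, isolate_44, which are not in the proposed group, so the group is not monophyletic.

No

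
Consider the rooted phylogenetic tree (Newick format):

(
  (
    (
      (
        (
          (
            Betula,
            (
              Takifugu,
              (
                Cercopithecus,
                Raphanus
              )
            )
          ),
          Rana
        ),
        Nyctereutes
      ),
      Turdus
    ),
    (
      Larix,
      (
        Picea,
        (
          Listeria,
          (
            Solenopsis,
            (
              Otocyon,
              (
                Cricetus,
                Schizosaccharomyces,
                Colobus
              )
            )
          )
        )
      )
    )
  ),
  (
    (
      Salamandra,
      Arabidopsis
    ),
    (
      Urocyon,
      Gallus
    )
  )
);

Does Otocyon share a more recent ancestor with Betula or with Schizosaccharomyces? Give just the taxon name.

The MRCA of Otocyon and Schizosaccharomyces subtends (Otocyon,(Cricetus,Schizosaccharomyces,Colobus)) (4 taxa).
The MRCA of Otocyon and Betula subtends (((((Betula,(Takifugu,(Cercopithecus,Raphanus))),Rana),Nyctereutes),Turdus),(Larix,(Picea,(Listeria,(Solenopsis,(Otocyon,(Cricetus,Schizosaccharomyces,Colobus))))))) (15 taxa).
The first is nested inside the second, so Otocyon shares a more recent common ancestor with Schizosaccharomyces.

Schizosaccharomyces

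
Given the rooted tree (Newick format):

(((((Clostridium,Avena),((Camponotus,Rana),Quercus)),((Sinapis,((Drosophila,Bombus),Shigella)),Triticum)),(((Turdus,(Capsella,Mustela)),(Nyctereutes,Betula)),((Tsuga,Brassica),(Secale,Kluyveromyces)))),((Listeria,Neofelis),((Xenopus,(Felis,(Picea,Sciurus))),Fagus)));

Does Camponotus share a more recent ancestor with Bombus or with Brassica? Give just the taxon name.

The MRCA of Camponotus and Bombus subtends (((Clostridium,Avena),((Camponotus,Rana),Quercus)),((Sinapis,((Drosophila,Bombus),Shigella)),Triticum)) (10 taxa).
The MRCA of Camponotus and Brassica subtends ((((Clostridium,Avena),((Camponotus,Rana),Quercus)),((Sinapis,((Drosophila,Bombus),Shigella)),Triticum)),(((Turdus,(Capsella,Mustela)),(Nyctereutes,Betula)),((Tsuga,Brassica),(Secale,Kluyveromyces)))) (19 taxa).
The first is nested inside the second, so Camponotus shares a more recent common ancestor with Bombus.

Bombus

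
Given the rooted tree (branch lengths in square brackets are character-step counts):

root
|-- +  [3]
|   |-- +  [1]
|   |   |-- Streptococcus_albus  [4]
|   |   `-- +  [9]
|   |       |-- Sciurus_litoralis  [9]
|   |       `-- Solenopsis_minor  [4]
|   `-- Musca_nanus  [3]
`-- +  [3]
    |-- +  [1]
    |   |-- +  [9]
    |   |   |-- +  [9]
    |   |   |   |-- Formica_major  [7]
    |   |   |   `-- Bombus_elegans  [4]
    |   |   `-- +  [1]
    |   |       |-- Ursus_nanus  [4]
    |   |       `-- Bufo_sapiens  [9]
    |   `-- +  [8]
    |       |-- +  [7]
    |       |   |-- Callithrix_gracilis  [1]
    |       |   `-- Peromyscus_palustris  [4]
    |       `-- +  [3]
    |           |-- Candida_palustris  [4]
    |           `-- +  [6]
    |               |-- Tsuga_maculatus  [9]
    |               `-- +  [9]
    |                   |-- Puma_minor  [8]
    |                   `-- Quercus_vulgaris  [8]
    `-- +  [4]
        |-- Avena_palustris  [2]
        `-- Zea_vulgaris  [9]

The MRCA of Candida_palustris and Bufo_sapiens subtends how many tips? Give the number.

The MRCA of Candida_palustris and Bufo_sapiens is the node subtending (((Formica_major,Bombus_elegans),(Ursus_nanus,Bufo_sapiens)),((Callithrix_gracilis,Peromyscus_palustris),(Candida_palustris,(Tsuga_maculatus,(Puma_minor,Quercus_vulgaris))))).
That clade contains 10 terminal taxa: Bombus_elegans, Bufo_sapiens, Callithrix_gracilis, Candida_palustris, Formica_major, Peromyscus_palustris, Puma_minor, Quercus_vulgaris, Tsuga_maculatus, Ursus_nanus.

10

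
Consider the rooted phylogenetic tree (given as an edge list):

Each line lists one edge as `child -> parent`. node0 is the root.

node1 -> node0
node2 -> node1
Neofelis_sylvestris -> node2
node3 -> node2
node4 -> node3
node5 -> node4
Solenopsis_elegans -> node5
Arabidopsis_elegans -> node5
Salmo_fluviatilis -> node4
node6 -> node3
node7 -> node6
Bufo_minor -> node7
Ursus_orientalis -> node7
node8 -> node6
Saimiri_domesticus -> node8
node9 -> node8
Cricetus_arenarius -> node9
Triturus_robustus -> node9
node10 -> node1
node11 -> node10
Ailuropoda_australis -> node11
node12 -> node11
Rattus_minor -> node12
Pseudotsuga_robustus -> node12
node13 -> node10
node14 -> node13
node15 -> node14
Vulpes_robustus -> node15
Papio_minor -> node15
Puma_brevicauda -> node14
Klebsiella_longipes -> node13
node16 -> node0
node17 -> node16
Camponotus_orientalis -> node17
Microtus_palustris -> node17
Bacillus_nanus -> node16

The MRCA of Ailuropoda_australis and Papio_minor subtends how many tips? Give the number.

7

The MRCA of Ailuropoda_australis and Papio_minor is the node subtending ((Ailuropoda_australis,(Rattus_minor,Pseudotsuga_robustus)),(((Vulpes_robustus,Papio_minor),Puma_brevicauda),Klebsiella_longipes)).
That clade contains 7 terminal taxa: Ailuropoda_australis, Klebsiella_longipes, Papio_minor, Pseudotsuga_robustus, Puma_brevicauda, Rattus_minor, Vulpes_robustus.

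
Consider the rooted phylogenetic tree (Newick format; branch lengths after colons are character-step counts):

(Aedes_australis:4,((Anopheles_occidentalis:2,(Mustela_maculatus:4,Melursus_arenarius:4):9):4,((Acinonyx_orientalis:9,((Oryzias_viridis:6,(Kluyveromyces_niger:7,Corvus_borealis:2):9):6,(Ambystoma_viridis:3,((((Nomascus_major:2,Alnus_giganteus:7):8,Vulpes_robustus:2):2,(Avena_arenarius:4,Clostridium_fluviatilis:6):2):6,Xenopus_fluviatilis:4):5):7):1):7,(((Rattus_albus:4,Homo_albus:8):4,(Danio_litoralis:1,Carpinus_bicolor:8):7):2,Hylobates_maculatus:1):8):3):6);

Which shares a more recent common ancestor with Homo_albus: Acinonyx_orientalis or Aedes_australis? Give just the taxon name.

Acinonyx_orientalis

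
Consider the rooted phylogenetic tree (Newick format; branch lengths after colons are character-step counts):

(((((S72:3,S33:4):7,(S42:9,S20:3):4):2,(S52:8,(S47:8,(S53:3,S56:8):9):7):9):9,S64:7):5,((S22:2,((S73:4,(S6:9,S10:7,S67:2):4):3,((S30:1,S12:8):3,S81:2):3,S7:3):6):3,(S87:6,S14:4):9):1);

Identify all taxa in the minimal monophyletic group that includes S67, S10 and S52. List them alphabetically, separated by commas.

S10, S12, S14, S20, S22, S30, S33, S42, S47, S52, S53, S56, S6, S64, S67, S7, S72, S73, S81, S87

Tracing S67: it sits inside (S6,S10,S67).
Tracing S10: it sits inside (S6,S10,S67).
Tracing S52: it sits inside (S52,(S47,(S53,S56))).
The smallest clade enclosing all 3 is the whole tree (their MRCA is the root), so the answer is all 20 tips in alphabetical order.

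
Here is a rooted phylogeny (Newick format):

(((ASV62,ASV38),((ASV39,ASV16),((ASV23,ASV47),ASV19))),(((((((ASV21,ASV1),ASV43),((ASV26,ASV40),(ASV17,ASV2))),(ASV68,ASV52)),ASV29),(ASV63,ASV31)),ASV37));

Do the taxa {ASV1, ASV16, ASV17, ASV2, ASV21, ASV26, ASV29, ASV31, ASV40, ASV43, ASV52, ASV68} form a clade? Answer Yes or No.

No

The MRCA of the listed taxa is the root, so the smallest clade containing them is the whole tree.
That clade also contains ASV19, ASV23, ASV37, ASV38, ASV39, ASV47, ASV62, ASV63, which are not in the proposed group, so the group is not monophyletic.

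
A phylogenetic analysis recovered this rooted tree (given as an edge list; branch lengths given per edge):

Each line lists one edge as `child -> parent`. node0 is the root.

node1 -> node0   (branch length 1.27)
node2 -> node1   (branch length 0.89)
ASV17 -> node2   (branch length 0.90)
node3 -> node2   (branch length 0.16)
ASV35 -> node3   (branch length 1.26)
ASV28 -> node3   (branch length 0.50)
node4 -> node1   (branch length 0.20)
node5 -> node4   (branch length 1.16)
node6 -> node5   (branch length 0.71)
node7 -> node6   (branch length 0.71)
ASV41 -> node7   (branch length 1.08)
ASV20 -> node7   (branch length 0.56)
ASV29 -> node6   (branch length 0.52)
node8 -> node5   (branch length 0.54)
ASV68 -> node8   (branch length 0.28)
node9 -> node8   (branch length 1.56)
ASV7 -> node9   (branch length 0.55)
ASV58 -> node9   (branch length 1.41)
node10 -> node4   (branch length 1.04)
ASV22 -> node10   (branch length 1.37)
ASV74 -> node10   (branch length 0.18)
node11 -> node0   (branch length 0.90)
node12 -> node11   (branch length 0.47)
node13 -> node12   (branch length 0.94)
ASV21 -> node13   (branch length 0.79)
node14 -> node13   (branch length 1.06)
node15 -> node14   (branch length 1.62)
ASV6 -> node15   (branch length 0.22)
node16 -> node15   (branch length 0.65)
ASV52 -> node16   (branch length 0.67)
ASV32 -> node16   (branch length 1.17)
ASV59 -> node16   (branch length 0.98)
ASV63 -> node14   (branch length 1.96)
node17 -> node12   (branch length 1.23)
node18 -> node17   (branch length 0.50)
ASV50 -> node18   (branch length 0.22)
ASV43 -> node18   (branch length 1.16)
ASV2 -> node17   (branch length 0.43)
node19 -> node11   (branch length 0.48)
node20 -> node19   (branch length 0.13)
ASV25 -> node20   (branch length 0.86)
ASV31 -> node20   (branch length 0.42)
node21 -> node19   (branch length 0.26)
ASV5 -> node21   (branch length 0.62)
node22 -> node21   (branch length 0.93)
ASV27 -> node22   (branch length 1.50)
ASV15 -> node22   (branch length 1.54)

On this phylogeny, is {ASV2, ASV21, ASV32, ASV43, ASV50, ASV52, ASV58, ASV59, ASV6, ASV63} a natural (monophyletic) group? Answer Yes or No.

The MRCA of the listed taxa is the root, so the smallest clade containing them is the whole tree.
That clade also contains ASV15, ASV17, ASV20, ASV22, ASV25, ASV27, ASV28, ASV29, ASV31, ASV35, ASV41, ASV5, ASV68, ASV7, ASV74, which are not in the proposed group, so the group is not monophyletic.

No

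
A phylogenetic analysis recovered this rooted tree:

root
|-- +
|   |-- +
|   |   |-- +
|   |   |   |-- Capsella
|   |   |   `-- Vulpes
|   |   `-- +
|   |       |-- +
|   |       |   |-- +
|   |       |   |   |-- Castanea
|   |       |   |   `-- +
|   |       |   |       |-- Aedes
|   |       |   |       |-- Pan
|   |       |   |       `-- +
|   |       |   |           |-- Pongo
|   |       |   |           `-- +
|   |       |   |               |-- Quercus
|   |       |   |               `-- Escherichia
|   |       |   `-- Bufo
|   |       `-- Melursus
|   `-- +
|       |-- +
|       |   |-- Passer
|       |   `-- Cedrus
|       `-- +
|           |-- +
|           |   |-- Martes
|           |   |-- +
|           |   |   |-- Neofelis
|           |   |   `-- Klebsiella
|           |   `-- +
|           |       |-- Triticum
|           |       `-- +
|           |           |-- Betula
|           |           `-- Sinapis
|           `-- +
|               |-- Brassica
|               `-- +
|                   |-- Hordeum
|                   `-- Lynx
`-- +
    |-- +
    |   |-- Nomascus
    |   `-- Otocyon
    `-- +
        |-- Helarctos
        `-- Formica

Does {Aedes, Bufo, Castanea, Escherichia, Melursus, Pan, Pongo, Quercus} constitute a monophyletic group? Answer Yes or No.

The most recent common ancestor of these taxa subtends (((Castanea,(Aedes,Pan,(Pongo,(Quercus,Escherichia)))),Bufo),Melursus).
That clade has exactly 8 tips — every listed taxon and nothing else — so the group is monophyletic.

Yes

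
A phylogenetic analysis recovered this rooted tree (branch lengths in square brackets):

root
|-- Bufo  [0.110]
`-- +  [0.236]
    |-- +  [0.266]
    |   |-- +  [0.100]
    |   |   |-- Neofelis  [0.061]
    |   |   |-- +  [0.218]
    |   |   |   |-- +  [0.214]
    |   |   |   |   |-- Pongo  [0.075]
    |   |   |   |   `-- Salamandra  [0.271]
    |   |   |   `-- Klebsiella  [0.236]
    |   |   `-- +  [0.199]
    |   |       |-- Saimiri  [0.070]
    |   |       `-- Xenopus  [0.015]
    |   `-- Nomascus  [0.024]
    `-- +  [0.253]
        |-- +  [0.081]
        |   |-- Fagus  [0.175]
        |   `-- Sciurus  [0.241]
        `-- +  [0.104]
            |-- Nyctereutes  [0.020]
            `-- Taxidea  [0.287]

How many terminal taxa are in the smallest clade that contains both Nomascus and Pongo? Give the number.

The MRCA of Nomascus and Pongo is the node subtending ((Neofelis,((Pongo,Salamandra),Klebsiella),(Saimiri,Xenopus)),Nomascus).
That clade contains 7 terminal taxa: Klebsiella, Neofelis, Nomascus, Pongo, Saimiri, Salamandra, Xenopus.

7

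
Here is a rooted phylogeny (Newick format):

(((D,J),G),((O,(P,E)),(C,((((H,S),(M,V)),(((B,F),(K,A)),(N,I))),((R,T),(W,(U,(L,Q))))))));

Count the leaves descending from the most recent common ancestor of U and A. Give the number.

16

The MRCA of U and A is the node subtending ((((H,S),(M,V)),(((B,F),(K,A)),(N,I))),((R,T),(W,(U,(L,Q))))).
That clade contains 16 terminal taxa: A, B, F, H, I, K, L, M, N, Q, R, S, T, U, V, W.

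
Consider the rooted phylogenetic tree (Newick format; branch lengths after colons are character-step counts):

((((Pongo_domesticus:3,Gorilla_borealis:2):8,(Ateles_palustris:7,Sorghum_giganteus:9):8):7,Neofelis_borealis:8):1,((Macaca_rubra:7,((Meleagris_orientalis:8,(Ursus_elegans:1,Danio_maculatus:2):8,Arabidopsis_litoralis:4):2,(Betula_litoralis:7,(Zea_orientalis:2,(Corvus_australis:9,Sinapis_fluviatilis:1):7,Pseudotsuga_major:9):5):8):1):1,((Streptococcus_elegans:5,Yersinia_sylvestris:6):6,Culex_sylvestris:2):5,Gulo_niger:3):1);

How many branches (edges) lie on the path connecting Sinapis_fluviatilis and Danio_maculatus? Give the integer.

The MRCA of Sinapis_fluviatilis and Danio_maculatus is the node subtending ((Meleagris_orientalis,(Ursus_elegans,Danio_maculatus),Arabidopsis_litoralis),(Betula_litoralis,(Zea_orientalis,(Corvus_australis,Sinapis_fluviatilis),Pseudotsuga_major))).
From Sinapis_fluviatilis up to that node: 4 branches. From Danio_maculatus up to the same node: 3 branches. Total: 4 + 3 = 7.

7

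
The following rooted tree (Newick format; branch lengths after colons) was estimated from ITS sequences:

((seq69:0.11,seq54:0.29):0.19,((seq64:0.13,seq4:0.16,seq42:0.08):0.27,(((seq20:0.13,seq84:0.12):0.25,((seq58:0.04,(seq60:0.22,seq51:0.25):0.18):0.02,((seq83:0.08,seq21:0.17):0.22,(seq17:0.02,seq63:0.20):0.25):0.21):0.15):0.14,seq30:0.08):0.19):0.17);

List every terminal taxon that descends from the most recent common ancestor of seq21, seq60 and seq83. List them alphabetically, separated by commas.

seq17, seq21, seq51, seq58, seq60, seq63, seq83

Tracing seq21: it sits inside (seq83,seq21).
Tracing seq60: it sits inside (seq60,seq51).
Tracing seq83: it sits inside (seq83,seq21).
The smallest clade enclosing all 3 is ((seq58,(seq60,seq51)),((seq83,seq21),(seq17,seq63))); the answer is its 7 terminal taxa in alphabetical order.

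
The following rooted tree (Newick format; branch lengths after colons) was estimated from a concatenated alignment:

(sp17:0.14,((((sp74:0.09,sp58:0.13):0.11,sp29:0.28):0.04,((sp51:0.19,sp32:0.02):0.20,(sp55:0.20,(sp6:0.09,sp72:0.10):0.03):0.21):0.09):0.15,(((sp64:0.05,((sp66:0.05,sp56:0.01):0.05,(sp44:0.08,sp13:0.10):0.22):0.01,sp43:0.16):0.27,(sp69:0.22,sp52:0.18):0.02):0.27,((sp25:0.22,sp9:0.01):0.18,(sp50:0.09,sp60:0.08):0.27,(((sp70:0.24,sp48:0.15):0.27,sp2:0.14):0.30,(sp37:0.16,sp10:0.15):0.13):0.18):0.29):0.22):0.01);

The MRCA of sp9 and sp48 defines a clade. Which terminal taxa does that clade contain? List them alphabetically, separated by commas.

sp10, sp2, sp25, sp37, sp48, sp50, sp60, sp70, sp9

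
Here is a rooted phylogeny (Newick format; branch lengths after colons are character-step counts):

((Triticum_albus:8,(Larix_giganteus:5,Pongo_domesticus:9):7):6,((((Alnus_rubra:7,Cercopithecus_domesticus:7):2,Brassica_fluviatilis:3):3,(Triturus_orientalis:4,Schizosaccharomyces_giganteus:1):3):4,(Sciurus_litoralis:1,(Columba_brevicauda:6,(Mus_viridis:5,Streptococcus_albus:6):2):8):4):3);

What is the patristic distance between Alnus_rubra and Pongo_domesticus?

41

The path runs Alnus_rubra → … → MRCA → … → Pongo_domesticus; the MRCA is the root of the tree.
Branch lengths along that path: 7 + 2 + 3 + 4 + 3 + 6 + 7 + 9 = 41.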